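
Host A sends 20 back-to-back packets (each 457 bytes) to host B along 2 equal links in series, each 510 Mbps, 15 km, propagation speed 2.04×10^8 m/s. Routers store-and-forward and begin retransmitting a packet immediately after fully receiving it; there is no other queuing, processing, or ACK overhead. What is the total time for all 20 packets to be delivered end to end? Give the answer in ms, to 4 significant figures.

Per-hop transmission t_tx = L/R = 3656/510000000 = 0.00716863 ms.
Per-hop propagation t_prop = 15000/204000000 = 0.0735294 ms.
Pipeline fill: first packet needs 2·t_tx to clear all hops; remaining 19 packets each add one t_tx.
Total = (2+20-1)·t_tx + 2·t_prop = 21·0.00716863 + 2·0.0735294 = 0.2976 ms.

0.2976 ms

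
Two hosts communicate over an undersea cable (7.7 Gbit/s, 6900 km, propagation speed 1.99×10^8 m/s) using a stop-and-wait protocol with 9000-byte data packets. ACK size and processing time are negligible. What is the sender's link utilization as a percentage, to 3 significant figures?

t_tx = L/R = 72000/7700000000 = 9.35065e-06 s.
t_prop = 6900000/199000000 = 0.0346734 s; RTT = 0.0693467 s.
Cycle = t_tx + RTT = 0.0693561 s.
Utilization = t_tx / cycle = 9.35065e-06/0.0693561 = 0.0135 %.

0.0135 %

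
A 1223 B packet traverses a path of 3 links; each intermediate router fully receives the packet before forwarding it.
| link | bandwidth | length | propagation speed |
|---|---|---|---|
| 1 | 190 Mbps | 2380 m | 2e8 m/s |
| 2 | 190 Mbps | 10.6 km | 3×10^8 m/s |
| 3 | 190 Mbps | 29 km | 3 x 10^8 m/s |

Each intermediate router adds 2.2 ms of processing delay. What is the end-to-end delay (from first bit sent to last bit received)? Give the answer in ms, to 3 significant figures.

L = 1223 × 8 = 9784 bits.
Transmission delay per hop = L/R = 9784/190000000 = 0.0514947 ms; 3 hops → 0.154484 ms.
Propagation delays (d/s per hop): 0.0119, 0.0353333, 0.0966667 ms; sum = 0.1439 ms.
Processing at 2 router(s): 2 × 2.2 ms = 4.4 ms.
End-to-end = 4.70 ms.

4.70 ms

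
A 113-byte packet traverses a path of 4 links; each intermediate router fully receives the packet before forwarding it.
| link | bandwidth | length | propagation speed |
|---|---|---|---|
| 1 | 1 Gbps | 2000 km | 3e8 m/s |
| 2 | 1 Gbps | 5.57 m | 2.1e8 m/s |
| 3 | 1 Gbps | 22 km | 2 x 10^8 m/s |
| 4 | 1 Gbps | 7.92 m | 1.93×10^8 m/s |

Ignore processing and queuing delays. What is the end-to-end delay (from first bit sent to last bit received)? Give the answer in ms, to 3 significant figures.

L = 113 × 8 = 904 bits.
Transmission delay per hop = L/R = 904/1000000000 = 0.000904 ms; 4 hops → 0.003616 ms.
Propagation delays (d/s per hop): 6.66667, 2.65238e-05, 0.11, 4.10363e-05 ms; sum = 6.77673 ms.
End-to-end = 6.78 ms.

6.78 ms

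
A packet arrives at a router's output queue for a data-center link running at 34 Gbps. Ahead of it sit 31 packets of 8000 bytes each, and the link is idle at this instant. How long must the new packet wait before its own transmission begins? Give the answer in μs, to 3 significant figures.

58.4 μs

Each queued packet: L/R = 64000/34000000000 = 1.88235 μs.
31 queued → 58.3529 μs.
Queuing delay = 58.4 μs.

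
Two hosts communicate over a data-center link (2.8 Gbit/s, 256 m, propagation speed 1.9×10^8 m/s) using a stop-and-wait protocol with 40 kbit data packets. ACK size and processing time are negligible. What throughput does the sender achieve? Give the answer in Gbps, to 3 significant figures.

2.36 Gbps

t_tx = L/R = 40000/2800000000 = 1.42857e-05 s.
t_prop = 256/190000000 = 1.34737e-06 s; RTT = 2.69474e-06 s.
Cycle = t_tx + RTT = 1.69805e-05 s.
Throughput = L / cycle = 40000 / 1.69805e-05 = 2.36 Gbps.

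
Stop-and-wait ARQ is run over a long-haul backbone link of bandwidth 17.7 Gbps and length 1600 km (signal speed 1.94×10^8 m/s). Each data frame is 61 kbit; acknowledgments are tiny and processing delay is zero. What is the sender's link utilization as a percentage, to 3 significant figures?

0.0209 %

t_tx = L/R = 61000/17700000000 = 3.44633e-06 s.
t_prop = 1600000/194000000 = 0.00824742 s; RTT = 0.0164948 s.
Cycle = t_tx + RTT = 0.0164983 s.
Utilization = t_tx / cycle = 3.44633e-06/0.0164983 = 0.0209 %.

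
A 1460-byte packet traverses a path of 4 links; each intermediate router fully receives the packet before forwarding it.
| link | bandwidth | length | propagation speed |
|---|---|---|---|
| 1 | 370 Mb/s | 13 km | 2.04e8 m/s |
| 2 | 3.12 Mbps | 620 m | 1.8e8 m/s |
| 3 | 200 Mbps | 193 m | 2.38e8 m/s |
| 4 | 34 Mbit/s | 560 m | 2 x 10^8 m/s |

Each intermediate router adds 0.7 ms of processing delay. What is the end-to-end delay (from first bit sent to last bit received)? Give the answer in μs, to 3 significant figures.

L = 1460 × 8 = 11680 bits.
Transmission delays (L/R per hop): 31.5676, 3743.59, 58.4, 343.529 μs; sum = 4177.09 μs.
Propagation delays (d/s per hop): 63.7255, 3.44444, 0.810924, 2.8 μs; sum = 70.7809 μs.
Processing at 3 router(s): 3 × 0.7 ms = 2100 μs.
End-to-end = 6350 μs.

6350 μs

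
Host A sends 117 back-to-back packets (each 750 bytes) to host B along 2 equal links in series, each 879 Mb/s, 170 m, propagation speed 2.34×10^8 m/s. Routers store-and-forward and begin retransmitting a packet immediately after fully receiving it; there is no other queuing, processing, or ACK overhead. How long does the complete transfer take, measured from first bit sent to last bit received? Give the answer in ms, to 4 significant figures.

0.8069 ms

Per-hop transmission t_tx = L/R = 6000/879000000 = 0.00682594 ms.
Per-hop propagation t_prop = 170/234000000 = 0.000726496 ms.
Pipeline fill: first packet needs 2·t_tx to clear all hops; remaining 116 packets each add one t_tx.
Total = (2+117-1)·t_tx + 2·t_prop = 118·0.00682594 + 2·0.000726496 = 0.8069 ms.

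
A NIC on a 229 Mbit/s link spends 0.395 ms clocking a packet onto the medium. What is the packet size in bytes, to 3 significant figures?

11300 bytes

L = R × t_tx = 229000000 b/s × 0.000395 s = 90455 bits.
In bytes: 90455 / 8 = 11300 bytes.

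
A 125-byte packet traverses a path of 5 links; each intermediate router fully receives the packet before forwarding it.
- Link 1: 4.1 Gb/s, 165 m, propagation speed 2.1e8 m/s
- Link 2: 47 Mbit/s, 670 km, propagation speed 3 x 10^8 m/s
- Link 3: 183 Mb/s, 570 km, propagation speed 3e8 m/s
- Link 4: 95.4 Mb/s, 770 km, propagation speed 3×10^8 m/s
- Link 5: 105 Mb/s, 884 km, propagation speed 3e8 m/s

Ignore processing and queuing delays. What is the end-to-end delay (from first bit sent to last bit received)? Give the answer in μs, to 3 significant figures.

L = 125 × 8 = 1000 bits.
Transmission delays (L/R per hop): 0.243902, 21.2766, 5.46448, 10.4822, 9.52381 μs; sum = 46.991 μs.
Propagation delays (d/s per hop): 0.785714, 2233.33, 1900, 2566.67, 2946.67 μs; sum = 9647.45 μs.
End-to-end = 9690 μs.

9690 μs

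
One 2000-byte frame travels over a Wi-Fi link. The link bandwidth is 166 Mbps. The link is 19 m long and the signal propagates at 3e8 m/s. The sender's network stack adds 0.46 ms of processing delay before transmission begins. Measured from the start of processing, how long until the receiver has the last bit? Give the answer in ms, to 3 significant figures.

0.556 ms

L = 2000 × 8 = 16000 bits.
Transmission delay = L/R = 16000 / 166000000 = 0.0963855 ms.
Propagation delay = d/s = 19 m / 300000000 m/s = 6.33333e-05 ms.
Plus processing delay 0.46 ms = 0.46 ms.
Total = 0.556 ms.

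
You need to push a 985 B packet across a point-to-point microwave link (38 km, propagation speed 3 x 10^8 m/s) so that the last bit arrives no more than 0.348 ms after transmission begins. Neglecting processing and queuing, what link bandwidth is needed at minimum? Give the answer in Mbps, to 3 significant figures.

L = 7880 bits.
Propagation delay = 38000 / 300000000 = 0.126667 ms.
Transmission budget = 0.348 − 0.126667 = 0.221333 ms.
R ≥ L / t_tx = 7880 bits / 0.000221333 s = 35.6 Mbps.

35.6 Mbps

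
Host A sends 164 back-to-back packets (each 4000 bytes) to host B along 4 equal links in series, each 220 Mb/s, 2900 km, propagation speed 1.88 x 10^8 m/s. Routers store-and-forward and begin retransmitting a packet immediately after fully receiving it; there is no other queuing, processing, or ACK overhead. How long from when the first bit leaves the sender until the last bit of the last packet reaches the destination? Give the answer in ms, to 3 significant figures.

Per-hop transmission t_tx = L/R = 32000/220000000 = 0.145455 ms.
Per-hop propagation t_prop = 2900000/188000000 = 15.4255 ms.
Pipeline fill: first packet needs 4·t_tx to clear all hops; remaining 163 packets each add one t_tx.
Total = (4+164-1)·t_tx + 4·t_prop = 167·0.145455 + 4·15.4255 = 86.0 ms.

86.0 ms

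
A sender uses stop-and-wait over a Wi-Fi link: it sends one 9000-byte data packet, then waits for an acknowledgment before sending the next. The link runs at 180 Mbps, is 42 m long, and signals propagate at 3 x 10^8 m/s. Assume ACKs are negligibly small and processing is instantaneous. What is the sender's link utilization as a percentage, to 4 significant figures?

99.93 %

t_tx = L/R = 72000/180000000 = 0.0004 s.
t_prop = 42/300000000 = 1.4e-07 s; RTT = 2.8e-07 s.
Cycle = t_tx + RTT = 0.00040028 s.
Utilization = t_tx / cycle = 0.0004/0.00040028 = 99.93 %.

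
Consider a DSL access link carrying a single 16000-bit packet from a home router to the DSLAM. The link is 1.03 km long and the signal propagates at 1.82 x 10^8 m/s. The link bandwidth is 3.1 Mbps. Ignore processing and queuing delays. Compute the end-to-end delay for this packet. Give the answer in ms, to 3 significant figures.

Transmission delay = L/R = 16000 / 3100000 = 5.16129 ms.
Propagation delay = d/s = 1030 m / 182000000 m/s = 0.00565934 ms.
Total = 5.17 ms.

5.17 ms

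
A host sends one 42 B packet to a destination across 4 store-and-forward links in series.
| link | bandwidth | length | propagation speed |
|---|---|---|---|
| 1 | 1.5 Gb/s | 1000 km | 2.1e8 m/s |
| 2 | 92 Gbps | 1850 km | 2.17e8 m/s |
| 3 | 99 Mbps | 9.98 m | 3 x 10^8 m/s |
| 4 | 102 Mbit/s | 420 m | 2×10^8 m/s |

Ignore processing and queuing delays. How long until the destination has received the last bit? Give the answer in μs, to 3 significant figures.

L = 42 × 8 = 336 bits.
Transmission delays (L/R per hop): 0.224, 0.00365217, 3.39394, 3.29412 μs; sum = 6.91571 μs.
Propagation delays (d/s per hop): 4761.9, 8525.35, 0.0332667, 2.1 μs; sum = 13289.4 μs.
End-to-end = 13300 μs.

13300 μs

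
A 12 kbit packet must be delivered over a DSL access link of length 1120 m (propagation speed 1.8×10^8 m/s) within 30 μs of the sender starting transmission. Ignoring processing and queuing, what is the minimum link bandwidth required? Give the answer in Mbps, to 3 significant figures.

Propagation delay = 1120 / 180000000 = 6.22222 μs.
Transmission budget = 30 − 6.22222 = 23.7778 μs.
R ≥ L / t_tx = 12000 bits / 2.37778e-05 s = 505 Mbps.

505 Mbps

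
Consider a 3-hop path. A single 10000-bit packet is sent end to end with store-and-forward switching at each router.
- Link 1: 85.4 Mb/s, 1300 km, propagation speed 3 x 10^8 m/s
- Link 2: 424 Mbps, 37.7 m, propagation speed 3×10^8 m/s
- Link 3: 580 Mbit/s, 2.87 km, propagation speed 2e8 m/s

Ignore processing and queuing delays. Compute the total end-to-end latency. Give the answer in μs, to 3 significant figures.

4510 μs

Transmission delays (L/R per hop): 117.096, 23.5849, 17.2414 μs; sum = 157.922 μs.
Propagation delays (d/s per hop): 4333.33, 0.125667, 14.35 μs; sum = 4347.81 μs.
End-to-end = 4510 μs.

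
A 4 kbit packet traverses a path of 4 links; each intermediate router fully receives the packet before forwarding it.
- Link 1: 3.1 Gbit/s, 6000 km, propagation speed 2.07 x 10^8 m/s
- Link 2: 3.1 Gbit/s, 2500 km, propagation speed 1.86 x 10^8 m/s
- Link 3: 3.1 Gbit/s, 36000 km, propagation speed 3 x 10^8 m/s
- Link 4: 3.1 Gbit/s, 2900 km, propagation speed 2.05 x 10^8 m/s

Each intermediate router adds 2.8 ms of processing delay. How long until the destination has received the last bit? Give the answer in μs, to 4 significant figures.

185000 μs

L = 4000 bits.
Transmission delay per hop = L/R = 4000/3100000000 = 1.29032 μs; 4 hops → 5.16129 μs.
Propagation delays (d/s per hop): 28985.5, 13440.9, 120000, 14146.3 μs; sum = 176573 μs.
Processing at 3 router(s): 3 × 2.8 ms = 8400 μs.
End-to-end = 185000 μs.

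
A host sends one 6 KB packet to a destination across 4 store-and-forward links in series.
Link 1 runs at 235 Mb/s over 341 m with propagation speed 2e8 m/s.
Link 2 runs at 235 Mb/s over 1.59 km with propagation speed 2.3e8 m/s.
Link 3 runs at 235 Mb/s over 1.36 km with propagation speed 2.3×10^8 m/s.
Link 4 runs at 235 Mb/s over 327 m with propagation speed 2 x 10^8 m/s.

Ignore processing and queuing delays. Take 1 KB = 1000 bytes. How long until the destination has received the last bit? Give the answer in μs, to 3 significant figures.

L = 48000 bits.
Transmission delay per hop = L/R = 48000/235000000 = 204.255 μs; 4 hops → 817.021 μs.
Propagation delays (d/s per hop): 1.705, 6.91304, 5.91304, 1.635 μs; sum = 16.1661 μs.
End-to-end = 833 μs.

833 μs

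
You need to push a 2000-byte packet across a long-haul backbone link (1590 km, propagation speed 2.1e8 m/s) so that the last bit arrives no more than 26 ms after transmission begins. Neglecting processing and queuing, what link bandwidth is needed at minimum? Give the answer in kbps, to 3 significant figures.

868 kbps

L = 16000 bits.
Propagation delay = 1590000 / 210000000 = 7.57143 ms.
Transmission budget = 26 − 7.57143 = 18.4286 ms.
R ≥ L / t_tx = 16000 bits / 0.0184286 s = 868 kbps.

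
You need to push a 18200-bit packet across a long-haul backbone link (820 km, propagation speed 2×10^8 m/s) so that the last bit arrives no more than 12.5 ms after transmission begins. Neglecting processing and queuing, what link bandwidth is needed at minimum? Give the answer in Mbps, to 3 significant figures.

2.17 Mbps

Propagation delay = 820000 / 200000000 = 4.1 ms.
Transmission budget = 12.5 − 4.1 = 8.4 ms.
R ≥ L / t_tx = 18200 bits / 0.0084 s = 2.17 Mbps.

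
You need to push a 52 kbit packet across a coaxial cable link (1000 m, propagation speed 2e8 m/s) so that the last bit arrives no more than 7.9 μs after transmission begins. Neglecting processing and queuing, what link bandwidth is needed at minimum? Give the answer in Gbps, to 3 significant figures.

17.9 Gbps

Propagation delay = 1000 / 200000000 = 5 μs.
Transmission budget = 7.9 − 5 = 2.9 μs.
R ≥ L / t_tx = 52000 bits / 2.9e-06 s = 17.9 Gbps.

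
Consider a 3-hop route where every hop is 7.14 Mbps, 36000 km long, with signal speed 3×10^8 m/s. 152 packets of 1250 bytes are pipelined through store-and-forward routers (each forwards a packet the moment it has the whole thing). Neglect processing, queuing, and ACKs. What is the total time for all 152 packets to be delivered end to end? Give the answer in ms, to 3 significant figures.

576 ms

Per-hop transmission t_tx = L/R = 10000/7140000 = 1.40056 ms.
Per-hop propagation t_prop = 36000000/300000000 = 120 ms.
Pipeline fill: first packet needs 3·t_tx to clear all hops; remaining 151 packets each add one t_tx.
Total = (3+152-1)·t_tx + 3·t_prop = 154·1.40056 + 3·120 = 576 ms.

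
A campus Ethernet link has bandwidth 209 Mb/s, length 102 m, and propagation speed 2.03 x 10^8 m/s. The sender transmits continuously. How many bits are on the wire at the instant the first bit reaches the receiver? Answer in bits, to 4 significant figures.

Propagation delay = 102 / 2.03e+08 = 5.02463e-07 s.
BDP = R × t_prop = 209000000 × 5.02463e-07 = 105.015 bits.

105.0 bits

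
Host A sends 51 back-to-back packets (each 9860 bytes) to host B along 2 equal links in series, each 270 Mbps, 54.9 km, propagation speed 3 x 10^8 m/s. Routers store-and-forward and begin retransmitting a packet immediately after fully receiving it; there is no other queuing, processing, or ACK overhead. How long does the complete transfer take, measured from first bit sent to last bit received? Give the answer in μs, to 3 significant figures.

15600 μs

Per-hop transmission t_tx = L/R = 78880/270000000 = 292.148 μs.
Per-hop propagation t_prop = 54900/300000000 = 183 μs.
Pipeline fill: first packet needs 2·t_tx to clear all hops; remaining 50 packets each add one t_tx.
Total = (2+51-1)·t_tx + 2·t_prop = 52·292.148 + 2·183 = 15600 μs.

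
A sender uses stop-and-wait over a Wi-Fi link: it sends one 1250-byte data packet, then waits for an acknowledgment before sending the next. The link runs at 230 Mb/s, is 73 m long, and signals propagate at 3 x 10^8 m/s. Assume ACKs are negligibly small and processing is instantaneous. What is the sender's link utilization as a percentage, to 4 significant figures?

t_tx = L/R = 10000/230000000 = 4.34783e-05 s.
t_prop = 73/300000000 = 2.43333e-07 s; RTT = 4.86667e-07 s.
Cycle = t_tx + RTT = 4.39649e-05 s.
Utilization = t_tx / cycle = 4.34783e-05/4.39649e-05 = 98.89 %.

98.89 %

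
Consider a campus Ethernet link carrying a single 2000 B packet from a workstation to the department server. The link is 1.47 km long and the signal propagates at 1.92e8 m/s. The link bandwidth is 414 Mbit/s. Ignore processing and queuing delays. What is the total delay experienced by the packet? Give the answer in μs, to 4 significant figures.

L = 2000 × 8 = 16000 bits.
Transmission delay = L/R = 16000 / 414000000 = 38.6473 μs.
Propagation delay = d/s = 1470 m / 192000000 m/s = 7.65625 μs.
Total = 46.30 μs.

46.30 μs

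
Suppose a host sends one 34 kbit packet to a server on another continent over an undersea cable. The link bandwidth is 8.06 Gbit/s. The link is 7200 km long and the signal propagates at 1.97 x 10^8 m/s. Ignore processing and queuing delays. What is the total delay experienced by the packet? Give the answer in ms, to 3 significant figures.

36.6 ms

L = 34000 bits.
Transmission delay = L/R = 34000 / 8.06e+09 = 0.00421836 ms.
Propagation delay = d/s = 7200000 m / 197000000 m/s = 36.5482 ms.
Total = 36.6 ms.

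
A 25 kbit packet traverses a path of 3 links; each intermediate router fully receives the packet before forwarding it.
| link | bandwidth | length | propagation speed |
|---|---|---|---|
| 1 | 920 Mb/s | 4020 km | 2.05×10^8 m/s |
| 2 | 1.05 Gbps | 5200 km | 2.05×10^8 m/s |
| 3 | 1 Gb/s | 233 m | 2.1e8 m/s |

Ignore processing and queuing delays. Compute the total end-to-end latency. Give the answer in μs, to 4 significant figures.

L = 25000 bits.
Transmission delays (L/R per hop): 27.1739, 23.8095, 25 μs; sum = 75.9834 μs.
Propagation delays (d/s per hop): 19609.8, 25365.9, 1.10952 μs; sum = 44976.7 μs.
End-to-end = 45050 μs.

45050 μs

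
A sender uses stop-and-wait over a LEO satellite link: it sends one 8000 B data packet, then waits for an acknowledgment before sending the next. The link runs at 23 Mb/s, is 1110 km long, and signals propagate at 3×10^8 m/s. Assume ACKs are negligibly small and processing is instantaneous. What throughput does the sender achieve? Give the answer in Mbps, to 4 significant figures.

t_tx = L/R = 64000/23000000 = 0.00278261 s.
t_prop = 1110000/300000000 = 0.0037 s; RTT = 0.0074 s.
Cycle = t_tx + RTT = 0.0101826 s.
Throughput = L / cycle = 64000 / 0.0101826 = 6.285 Mbps.

6.285 Mbps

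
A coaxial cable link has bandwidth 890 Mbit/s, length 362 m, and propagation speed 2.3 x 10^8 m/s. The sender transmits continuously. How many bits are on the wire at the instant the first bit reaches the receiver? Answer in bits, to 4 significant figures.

Propagation delay = 362 / 2.3e+08 = 1.57391e-06 s.
BDP = R × t_prop = 890000000 × 1.57391e-06 = 1400.78 bits.

1401 bits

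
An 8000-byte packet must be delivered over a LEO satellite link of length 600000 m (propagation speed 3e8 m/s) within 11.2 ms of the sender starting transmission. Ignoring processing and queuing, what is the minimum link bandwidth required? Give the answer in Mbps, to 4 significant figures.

6.957 Mbps

L = 64000 bits.
Propagation delay = 600000 / 300000000 = 2 ms.
Transmission budget = 11.2 − 2 = 9.2 ms.
R ≥ L / t_tx = 64000 bits / 0.0092 s = 6.957 Mbps.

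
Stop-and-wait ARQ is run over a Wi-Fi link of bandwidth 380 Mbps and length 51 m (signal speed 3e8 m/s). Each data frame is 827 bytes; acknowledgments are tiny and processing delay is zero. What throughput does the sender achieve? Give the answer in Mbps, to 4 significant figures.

t_tx = L/R = 6616/380000000 = 1.74105e-05 s.
t_prop = 51/300000000 = 1.7e-07 s; RTT = 3.4e-07 s.
Cycle = t_tx + RTT = 1.77505e-05 s.
Throughput = L / cycle = 6616 / 1.77505e-05 = 372.7 Mbps.

372.7 Mbps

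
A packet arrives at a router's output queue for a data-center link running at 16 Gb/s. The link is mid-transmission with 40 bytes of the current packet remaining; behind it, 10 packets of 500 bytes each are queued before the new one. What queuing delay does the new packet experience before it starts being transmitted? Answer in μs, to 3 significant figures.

Each queued packet: L/R = 4000/16000000000 = 0.25 μs.
10 queued → 2.5 μs.
Plus remaining 320 bits of current packet: 0.02 μs.
Queuing delay = 2.52 μs.

2.52 μs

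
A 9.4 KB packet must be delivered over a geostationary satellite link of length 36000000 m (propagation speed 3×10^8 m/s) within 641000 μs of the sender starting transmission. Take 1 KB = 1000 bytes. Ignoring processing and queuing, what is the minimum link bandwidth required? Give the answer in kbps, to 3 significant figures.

144 kbps

L = 75200 bits.
Propagation delay = 36000000 / 300000000 = 120000 μs.
Transmission budget = 641000 − 120000 = 521000 μs.
R ≥ L / t_tx = 75200 bits / 0.521 s = 144 kbps.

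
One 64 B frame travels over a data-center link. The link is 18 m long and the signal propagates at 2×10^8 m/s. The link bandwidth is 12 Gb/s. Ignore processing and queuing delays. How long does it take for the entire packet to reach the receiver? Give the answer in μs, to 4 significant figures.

L = 64 × 8 = 512 bits.
Transmission delay = L/R = 512 / 12000000000 = 0.0426667 μs.
Propagation delay = d/s = 18 m / 200000000 m/s = 0.09 μs.
Total = 0.1327 μs.

0.1327 μs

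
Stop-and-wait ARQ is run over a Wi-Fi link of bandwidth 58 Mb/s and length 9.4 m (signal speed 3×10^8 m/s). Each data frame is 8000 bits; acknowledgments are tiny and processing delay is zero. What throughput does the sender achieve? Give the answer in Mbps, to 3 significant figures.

t_tx = L/R = 8000/58000000 = 0.000137931 s.
t_prop = 9.4/300000000 = 3.13333e-08 s; RTT = 6.26667e-08 s.
Cycle = t_tx + RTT = 0.000137994 s.
Throughput = L / cycle = 8000 / 0.000137994 = 58.0 Mbps.

58.0 Mbps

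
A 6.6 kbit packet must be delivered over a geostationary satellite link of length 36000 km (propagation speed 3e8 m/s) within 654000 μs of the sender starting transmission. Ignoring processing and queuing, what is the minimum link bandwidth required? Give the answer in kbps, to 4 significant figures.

Propagation delay = 36000000 / 300000000 = 120000 μs.
Transmission budget = 654000 − 120000 = 534000 μs.
R ≥ L / t_tx = 6600 bits / 0.534 s = 12.36 kbps.

12.36 kbps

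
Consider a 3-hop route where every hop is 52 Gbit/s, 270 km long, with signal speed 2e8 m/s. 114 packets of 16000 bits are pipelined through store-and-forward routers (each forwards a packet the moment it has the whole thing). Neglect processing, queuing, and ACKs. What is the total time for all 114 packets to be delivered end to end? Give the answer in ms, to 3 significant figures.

4.09 ms

Per-hop transmission t_tx = L/R = 16000/52000000000 = 0.000307692 ms.
Per-hop propagation t_prop = 270000/200000000 = 1.35 ms.
Pipeline fill: first packet needs 3·t_tx to clear all hops; remaining 113 packets each add one t_tx.
Total = (3+114-1)·t_tx + 3·t_prop = 116·0.000307692 + 3·1.35 = 4.09 ms.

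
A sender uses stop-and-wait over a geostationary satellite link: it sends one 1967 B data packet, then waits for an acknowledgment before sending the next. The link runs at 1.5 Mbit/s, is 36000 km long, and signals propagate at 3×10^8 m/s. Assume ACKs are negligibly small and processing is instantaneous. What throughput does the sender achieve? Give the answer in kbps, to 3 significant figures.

62.8 kbps

t_tx = L/R = 15736/1500000 = 0.0104907 s.
t_prop = 36000000/300000000 = 0.12 s; RTT = 0.24 s.
Cycle = t_tx + RTT = 0.250491 s.
Throughput = L / cycle = 15736 / 0.250491 = 62.8 kbps.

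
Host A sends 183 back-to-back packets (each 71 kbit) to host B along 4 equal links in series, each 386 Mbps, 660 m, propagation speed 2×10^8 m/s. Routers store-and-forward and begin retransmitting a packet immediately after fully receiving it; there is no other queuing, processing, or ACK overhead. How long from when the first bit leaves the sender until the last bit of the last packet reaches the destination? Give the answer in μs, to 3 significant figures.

34200 μs

Per-hop transmission t_tx = L/R = 71000/386000000 = 183.938 μs.
Per-hop propagation t_prop = 660/200000000 = 3.3 μs.
Pipeline fill: first packet needs 4·t_tx to clear all hops; remaining 182 packets each add one t_tx.
Total = (4+183-1)·t_tx + 4·t_prop = 186·183.938 + 4·3.3 = 34200 μs.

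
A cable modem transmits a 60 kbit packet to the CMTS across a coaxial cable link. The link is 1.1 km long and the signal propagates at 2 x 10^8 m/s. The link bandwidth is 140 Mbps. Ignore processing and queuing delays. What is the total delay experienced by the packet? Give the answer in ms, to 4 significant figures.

0.4341 ms

L = 60000 bits.
Transmission delay = L/R = 60000 / 140000000 = 0.428571 ms.
Propagation delay = d/s = 1100 m / 200000000 m/s = 0.0055 ms.
Total = 0.4341 ms.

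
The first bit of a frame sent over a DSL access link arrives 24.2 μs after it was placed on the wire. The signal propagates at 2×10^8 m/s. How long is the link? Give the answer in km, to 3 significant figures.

4.84 km

d = s × t_prop = 200000000 × 2.42e-05 = 4.84 km.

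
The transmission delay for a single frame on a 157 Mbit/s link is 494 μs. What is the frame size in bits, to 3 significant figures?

77600 bits

L = R × t_tx = 157000000 b/s × 0.000494 s = 77558 bits.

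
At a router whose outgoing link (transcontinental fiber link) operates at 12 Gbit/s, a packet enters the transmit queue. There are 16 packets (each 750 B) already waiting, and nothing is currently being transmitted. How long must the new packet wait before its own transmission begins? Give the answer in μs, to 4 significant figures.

Each queued packet: L/R = 6000/12000000000 = 0.5 μs.
16 queued → 8 μs.
Queuing delay = 8.000 μs.

8.000 μs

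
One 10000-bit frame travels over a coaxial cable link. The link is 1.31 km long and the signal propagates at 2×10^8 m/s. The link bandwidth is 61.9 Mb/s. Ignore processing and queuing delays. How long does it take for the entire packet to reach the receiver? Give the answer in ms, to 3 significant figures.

Transmission delay = L/R = 10000 / 61900000 = 0.161551 ms.
Propagation delay = d/s = 1310 m / 200000000 m/s = 0.00655 ms.
Total = 0.168 ms.

0.168 ms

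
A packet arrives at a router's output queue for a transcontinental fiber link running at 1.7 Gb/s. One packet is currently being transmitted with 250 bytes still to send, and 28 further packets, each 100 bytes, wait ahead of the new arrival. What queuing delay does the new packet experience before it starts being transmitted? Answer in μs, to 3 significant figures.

Each queued packet: L/R = 800/1700000000 = 0.470588 μs.
28 queued → 13.1765 μs.
Plus remaining 2000 bits of current packet: 1.17647 μs.
Queuing delay = 14.4 μs.

14.4 μs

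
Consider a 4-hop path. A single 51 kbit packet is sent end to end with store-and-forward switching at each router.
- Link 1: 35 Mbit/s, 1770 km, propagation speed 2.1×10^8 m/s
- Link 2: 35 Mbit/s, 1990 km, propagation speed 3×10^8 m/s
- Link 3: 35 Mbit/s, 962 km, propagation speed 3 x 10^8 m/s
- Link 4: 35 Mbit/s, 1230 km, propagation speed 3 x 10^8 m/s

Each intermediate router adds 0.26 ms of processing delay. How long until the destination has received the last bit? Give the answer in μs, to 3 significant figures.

L = 51000 bits.
Transmission delay per hop = L/R = 51000/35000000 = 1457.14 μs; 4 hops → 5828.57 μs.
Propagation delays (d/s per hop): 8428.57, 6633.33, 3206.67, 4100 μs; sum = 22368.6 μs.
Processing at 3 router(s): 3 × 0.26 ms = 780 μs.
End-to-end = 29000 μs.

29000 μs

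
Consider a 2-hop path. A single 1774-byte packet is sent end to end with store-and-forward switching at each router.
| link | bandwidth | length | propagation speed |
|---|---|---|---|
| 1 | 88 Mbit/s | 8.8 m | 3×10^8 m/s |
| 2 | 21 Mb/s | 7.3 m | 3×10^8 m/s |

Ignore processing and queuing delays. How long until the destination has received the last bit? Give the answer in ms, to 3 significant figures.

0.837 ms

L = 1774 × 8 = 14192 bits.
Transmission delays (L/R per hop): 0.161273, 0.67581 ms; sum = 0.837082 ms.
Propagation delays (d/s per hop): 2.93333e-05, 2.43333e-05 ms; sum = 5.36667e-05 ms.
End-to-end = 0.837 ms.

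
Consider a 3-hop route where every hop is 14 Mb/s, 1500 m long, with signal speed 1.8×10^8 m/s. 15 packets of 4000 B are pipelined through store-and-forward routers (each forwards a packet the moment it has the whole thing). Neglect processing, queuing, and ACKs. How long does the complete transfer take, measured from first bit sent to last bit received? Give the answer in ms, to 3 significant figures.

Per-hop transmission t_tx = L/R = 32000/14000000 = 2.28571 ms.
Per-hop propagation t_prop = 1500/180000000 = 0.00833333 ms.
Pipeline fill: first packet needs 3·t_tx to clear all hops; remaining 14 packets each add one t_tx.
Total = (3+15-1)·t_tx + 3·t_prop = 17·2.28571 + 3·0.00833333 = 38.9 ms.

38.9 ms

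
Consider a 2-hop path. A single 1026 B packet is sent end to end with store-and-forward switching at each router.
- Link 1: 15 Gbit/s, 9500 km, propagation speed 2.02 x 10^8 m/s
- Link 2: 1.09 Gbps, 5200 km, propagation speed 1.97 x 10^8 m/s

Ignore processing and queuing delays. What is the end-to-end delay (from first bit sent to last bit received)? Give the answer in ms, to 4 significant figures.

73.43 ms

L = 1026 × 8 = 8208 bits.
Transmission delays (L/R per hop): 0.0005472, 0.00753028 ms; sum = 0.00807748 ms.
Propagation delays (d/s per hop): 47.0297, 26.3959 ms; sum = 73.4256 ms.
End-to-end = 73.43 ms.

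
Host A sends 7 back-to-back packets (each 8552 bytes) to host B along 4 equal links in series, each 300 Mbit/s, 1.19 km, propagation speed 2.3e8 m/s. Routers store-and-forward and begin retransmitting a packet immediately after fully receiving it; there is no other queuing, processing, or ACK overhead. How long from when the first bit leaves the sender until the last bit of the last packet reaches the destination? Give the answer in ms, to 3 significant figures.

Per-hop transmission t_tx = L/R = 68416/300000000 = 0.228053 ms.
Per-hop propagation t_prop = 1190/2.3e+08 = 0.00517391 ms.
Pipeline fill: first packet needs 4·t_tx to clear all hops; remaining 6 packets each add one t_tx.
Total = (4+7-1)·t_tx + 4·t_prop = 10·0.228053 + 4·0.00517391 = 2.30 ms.

2.30 ms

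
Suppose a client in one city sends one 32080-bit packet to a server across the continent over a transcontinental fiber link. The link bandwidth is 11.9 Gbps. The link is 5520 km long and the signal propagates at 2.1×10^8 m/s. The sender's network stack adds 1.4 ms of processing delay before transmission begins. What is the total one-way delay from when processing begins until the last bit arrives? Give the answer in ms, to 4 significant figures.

Transmission delay = L/R = 32080 / 11900000000 = 0.0026958 ms.
Propagation delay = d/s = 5520000 m / 210000000 m/s = 26.2857 ms.
Plus processing delay 1.4 ms = 1.4 ms.
Total = 27.69 ms.

27.69 ms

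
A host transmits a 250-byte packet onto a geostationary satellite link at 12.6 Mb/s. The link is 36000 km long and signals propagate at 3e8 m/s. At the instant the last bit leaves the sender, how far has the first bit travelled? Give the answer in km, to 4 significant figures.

t_tx = L/R = 2000/12600000 = 0.00015873 s.
Distance = s × t_tx = 300000000 × 0.00015873 = 47.62 km.

47.62 km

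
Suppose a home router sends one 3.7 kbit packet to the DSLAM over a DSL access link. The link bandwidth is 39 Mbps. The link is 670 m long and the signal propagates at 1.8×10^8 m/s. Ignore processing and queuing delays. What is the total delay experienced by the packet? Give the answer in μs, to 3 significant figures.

98.6 μs

L = 3700 bits.
Transmission delay = L/R = 3700 / 39000000 = 94.8718 μs.
Propagation delay = d/s = 670 m / 180000000 m/s = 3.72222 μs.
Total = 98.6 μs.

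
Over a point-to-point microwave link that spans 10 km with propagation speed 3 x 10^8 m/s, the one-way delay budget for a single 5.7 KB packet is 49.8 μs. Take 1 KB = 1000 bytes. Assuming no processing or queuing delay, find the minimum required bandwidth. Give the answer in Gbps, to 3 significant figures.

L = 45600 bits.
Propagation delay = 10000 / 300000000 = 33.3333 μs.
Transmission budget = 49.8 − 33.3333 = 16.4667 μs.
R ≥ L / t_tx = 45600 bits / 1.64667e-05 s = 2.77 Gbps.

2.77 Gbps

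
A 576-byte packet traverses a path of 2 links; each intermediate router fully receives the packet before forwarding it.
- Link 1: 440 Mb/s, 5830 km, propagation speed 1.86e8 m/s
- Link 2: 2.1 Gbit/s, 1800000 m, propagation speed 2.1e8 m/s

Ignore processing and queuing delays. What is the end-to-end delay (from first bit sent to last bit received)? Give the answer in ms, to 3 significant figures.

39.9 ms

L = 576 × 8 = 4608 bits.
Transmission delays (L/R per hop): 0.0104727, 0.00219429 ms; sum = 0.012667 ms.
Propagation delays (d/s per hop): 31.3441, 8.57143 ms; sum = 39.9155 ms.
End-to-end = 39.9 ms.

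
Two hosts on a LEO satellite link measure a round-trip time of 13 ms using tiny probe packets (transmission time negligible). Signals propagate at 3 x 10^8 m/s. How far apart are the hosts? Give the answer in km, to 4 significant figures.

1950 km

One-way propagation = RTT/2 = 6.5 ms.
d = s × t = 300000000 × 0.0065 = 1950 km.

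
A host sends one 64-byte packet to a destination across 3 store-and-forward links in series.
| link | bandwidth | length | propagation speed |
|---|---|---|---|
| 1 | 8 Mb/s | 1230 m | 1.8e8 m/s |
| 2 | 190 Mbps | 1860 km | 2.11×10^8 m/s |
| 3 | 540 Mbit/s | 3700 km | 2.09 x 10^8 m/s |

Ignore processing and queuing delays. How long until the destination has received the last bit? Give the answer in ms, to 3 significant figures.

L = 64 × 8 = 512 bits.
Transmission delays (L/R per hop): 0.064, 0.00269474, 0.000948148 ms; sum = 0.0676429 ms.
Propagation delays (d/s per hop): 0.00683333, 8.81517, 17.7033 ms; sum = 26.5253 ms.
End-to-end = 26.6 ms.

26.6 ms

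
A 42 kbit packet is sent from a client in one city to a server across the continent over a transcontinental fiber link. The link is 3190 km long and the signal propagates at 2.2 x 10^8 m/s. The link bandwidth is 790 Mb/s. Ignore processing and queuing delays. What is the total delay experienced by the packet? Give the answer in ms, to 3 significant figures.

14.6 ms

L = 42000 bits.
Transmission delay = L/R = 42000 / 790000000 = 0.0531646 ms.
Propagation delay = d/s = 3190000 m / 2.2e+08 m/s = 14.5 ms.
Total = 14.6 ms.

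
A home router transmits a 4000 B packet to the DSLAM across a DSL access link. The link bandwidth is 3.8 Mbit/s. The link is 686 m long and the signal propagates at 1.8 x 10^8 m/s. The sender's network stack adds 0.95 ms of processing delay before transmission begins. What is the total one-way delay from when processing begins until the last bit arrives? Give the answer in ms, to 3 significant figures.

L = 4000 × 8 = 32000 bits.
Transmission delay = L/R = 32000 / 3800000 = 8.42105 ms.
Propagation delay = d/s = 686 m / 180000000 m/s = 0.00381111 ms.
Plus processing delay 0.95 ms = 0.95 ms.
Total = 9.37 ms.

9.37 ms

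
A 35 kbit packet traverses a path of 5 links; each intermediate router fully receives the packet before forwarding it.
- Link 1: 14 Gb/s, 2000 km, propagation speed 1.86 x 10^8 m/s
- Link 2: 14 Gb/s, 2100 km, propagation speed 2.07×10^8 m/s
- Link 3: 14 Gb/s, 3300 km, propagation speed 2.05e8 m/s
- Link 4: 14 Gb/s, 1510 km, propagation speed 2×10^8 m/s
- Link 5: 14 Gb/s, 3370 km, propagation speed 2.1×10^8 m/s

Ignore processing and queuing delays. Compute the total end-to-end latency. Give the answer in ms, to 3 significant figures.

60.6 ms

L = 35000 bits.
Transmission delay per hop = L/R = 35000/14000000000 = 0.0025 ms; 5 hops → 0.0125 ms.
Propagation delays (d/s per hop): 10.7527, 10.1449, 16.0976, 7.55, 16.0476 ms; sum = 60.5928 ms.
End-to-end = 60.6 ms.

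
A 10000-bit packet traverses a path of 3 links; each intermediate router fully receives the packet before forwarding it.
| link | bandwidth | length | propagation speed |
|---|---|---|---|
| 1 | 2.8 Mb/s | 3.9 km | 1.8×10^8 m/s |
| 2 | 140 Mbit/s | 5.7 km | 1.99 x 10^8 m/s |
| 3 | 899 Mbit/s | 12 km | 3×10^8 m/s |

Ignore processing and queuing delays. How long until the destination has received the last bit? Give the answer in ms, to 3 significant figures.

Transmission delays (L/R per hop): 3.57143, 0.0714286, 0.0111235 ms; sum = 3.65398 ms.
Propagation delays (d/s per hop): 0.0216667, 0.0286432, 0.04 ms; sum = 0.0903099 ms.
End-to-end = 3.74 ms.

3.74 ms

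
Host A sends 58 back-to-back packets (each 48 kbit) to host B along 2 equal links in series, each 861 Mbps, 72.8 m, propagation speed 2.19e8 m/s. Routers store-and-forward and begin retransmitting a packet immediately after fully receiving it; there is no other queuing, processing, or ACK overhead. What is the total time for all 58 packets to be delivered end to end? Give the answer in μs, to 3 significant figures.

3290 μs

Per-hop transmission t_tx = L/R = 48000/861000000 = 55.7491 μs.
Per-hop propagation t_prop = 72.8/219000000 = 0.33242 μs.
Pipeline fill: first packet needs 2·t_tx to clear all hops; remaining 57 packets each add one t_tx.
Total = (2+58-1)·t_tx + 2·t_prop = 59·55.7491 + 2·0.33242 = 3290 μs.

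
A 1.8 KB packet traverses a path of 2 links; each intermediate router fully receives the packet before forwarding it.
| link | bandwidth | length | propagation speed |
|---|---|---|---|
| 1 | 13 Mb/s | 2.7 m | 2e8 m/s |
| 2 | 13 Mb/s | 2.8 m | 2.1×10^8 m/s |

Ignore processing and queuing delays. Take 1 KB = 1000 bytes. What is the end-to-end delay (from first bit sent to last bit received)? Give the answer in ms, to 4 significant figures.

L = 14400 bits.
Transmission delay per hop = L/R = 14400/13000000 = 1.10769 ms; 2 hops → 2.21538 ms.
Propagation delays (d/s per hop): 1.35e-05, 1.33333e-05 ms; sum = 2.68333e-05 ms.
End-to-end = 2.215 ms.

2.215 ms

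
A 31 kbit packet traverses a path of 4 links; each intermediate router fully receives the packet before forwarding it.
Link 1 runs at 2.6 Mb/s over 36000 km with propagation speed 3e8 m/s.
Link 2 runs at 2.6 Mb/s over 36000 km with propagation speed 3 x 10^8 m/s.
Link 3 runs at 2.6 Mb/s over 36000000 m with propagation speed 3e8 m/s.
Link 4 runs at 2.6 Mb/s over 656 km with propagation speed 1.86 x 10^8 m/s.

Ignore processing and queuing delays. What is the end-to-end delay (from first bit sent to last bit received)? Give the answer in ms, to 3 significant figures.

L = 31000 bits.
Transmission delay per hop = L/R = 31000/2600000 = 11.9231 ms; 4 hops → 47.6923 ms.
Propagation delays (d/s per hop): 120, 120, 120, 3.52688 ms; sum = 363.527 ms.
End-to-end = 411 ms.

411 ms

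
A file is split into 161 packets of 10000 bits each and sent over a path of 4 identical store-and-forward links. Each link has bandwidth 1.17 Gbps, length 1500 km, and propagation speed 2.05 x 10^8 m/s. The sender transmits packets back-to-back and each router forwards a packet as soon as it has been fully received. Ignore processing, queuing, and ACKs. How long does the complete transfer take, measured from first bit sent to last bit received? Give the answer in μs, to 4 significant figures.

30670 μs

Per-hop transmission t_tx = L/R = 10000/1170000000 = 8.54701 μs.
Per-hop propagation t_prop = 1500000/2.05e+08 = 7317.07 μs.
Pipeline fill: first packet needs 4·t_tx to clear all hops; remaining 160 packets each add one t_tx.
Total = (4+161-1)·t_tx + 4·t_prop = 164·8.54701 + 4·7317.07 = 30670 μs.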